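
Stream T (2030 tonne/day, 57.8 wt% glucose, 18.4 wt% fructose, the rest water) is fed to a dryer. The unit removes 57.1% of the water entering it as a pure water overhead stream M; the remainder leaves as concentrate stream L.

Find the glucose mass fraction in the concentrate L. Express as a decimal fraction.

0.669

glucose is not removed: 2030×0.578 = 1173.3 tonne/day of glucose enters L.
water entering = 2030×0.238 = 483.14 tonne/day; overhead removed = 0.571×483.14 = 275.87 tonne/day.
Concentrate = 2030 − 275.87 = 1754.1 tonne/day.
Mass fraction = 1173.3/1754.1 = 0.669.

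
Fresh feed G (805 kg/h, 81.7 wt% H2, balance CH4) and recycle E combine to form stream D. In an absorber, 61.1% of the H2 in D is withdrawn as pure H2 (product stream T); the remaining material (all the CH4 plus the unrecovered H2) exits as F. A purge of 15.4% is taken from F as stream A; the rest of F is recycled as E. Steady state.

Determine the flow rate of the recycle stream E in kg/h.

1132 kg/h

CH4 enters only via G and leaves only via the purge: 805×0.183 = 0.154×(CH4 in F), and the absorber passes all CH4, so CH4 in D = CH4 in F = 956.59 kg/h.
H2 in D: m_A = 805×0.817 + (1−0.154)·(1−0.611)·m_A, so m_A = 657.68/0.6709 = 980.29 kg/h.
F = (1−0.611)×980.29 + 956.59 = 1337.9 kg/h.
Recycle E = (1−0.154)×1337.9 = 1131.9 kg/h.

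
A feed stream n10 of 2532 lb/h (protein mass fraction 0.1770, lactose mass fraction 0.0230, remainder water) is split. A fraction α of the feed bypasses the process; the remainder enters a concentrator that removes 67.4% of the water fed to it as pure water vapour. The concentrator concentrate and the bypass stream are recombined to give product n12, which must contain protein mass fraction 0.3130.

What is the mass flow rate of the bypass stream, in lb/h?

491.6 lb/h

All 2532×0.177 = 448.16 lb/h of protein reaches n12, so n12 = 448.16/0.313 = 1431.8 lb/h and vapour = 1100.2 lb/h.
The evaporator receives (1−α)·2532 of feed at 0.800 water and removes 0.674 of that water:
0.674×0.800×(1−α)×2532 = 1100.2
(1−α) = 1100.2/1365.3 = 0.8058;  α = 0.1942.
Bypass flow = 0.1942×2532 = 491.63 lb/h.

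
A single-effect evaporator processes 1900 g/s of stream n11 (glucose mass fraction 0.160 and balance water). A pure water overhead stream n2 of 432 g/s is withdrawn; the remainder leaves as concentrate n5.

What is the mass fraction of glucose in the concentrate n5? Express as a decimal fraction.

glucose is not removed: 1900×0.160 = 304 g/s of glucose enters n5.
Concentrate = 1900 − 432 = 1468 g/s.
Mass fraction = 304/1468 = 0.207.

0.207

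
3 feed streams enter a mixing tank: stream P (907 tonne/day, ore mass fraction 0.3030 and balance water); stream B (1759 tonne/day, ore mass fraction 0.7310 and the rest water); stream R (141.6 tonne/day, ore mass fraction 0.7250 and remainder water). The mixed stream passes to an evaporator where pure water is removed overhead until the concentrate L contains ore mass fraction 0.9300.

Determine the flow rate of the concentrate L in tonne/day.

ore entering = 907×0.303 + 1759×0.731 + 141.6×0.725 = 1663.3 tonne/day.
All ore reports to L, so L = 1663.3/0.930 = 1788.5 tonne/day.

1789 tonne/day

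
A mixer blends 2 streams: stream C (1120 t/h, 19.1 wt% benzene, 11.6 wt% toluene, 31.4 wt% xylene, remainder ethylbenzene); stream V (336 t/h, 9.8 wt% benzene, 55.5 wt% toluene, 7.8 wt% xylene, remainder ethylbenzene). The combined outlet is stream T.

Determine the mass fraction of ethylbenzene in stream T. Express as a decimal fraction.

0.354

Total flow out = 1120 + 336 = 1456 t/h.
ethylbenzene in = 1120×0.379 + 336×0.269 = 514.86 t/h.
ethylbenzene mass fraction in T = 514.86/1456 = 0.354.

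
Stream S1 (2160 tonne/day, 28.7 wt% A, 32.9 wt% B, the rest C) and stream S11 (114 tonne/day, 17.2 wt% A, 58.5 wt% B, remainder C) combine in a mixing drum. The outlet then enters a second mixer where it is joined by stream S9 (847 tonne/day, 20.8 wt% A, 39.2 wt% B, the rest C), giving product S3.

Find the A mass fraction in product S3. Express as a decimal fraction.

0.2614

Overall, product flow = 3121 tonne/day.
A in = 2160×0.287 + 114×0.172 + 847×0.208 = 815.7 tonne/day.
A fraction in S3 = 0.2614.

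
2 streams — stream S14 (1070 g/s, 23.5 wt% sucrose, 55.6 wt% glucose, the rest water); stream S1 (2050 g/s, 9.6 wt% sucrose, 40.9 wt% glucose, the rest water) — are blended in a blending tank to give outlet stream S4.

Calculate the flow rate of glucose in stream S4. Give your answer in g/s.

1433 g/s

glucose out = glucose in = 1070×0.556 + 2050×0.409 = 1433.4 g/s.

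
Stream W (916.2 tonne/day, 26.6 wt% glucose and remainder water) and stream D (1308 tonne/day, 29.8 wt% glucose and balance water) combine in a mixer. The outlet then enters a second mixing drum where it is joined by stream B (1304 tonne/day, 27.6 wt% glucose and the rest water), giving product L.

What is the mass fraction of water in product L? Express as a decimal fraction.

0.7184

Overall, product flow = 3528.2 tonne/day.
water in = 916.2×0.734 + 1308×0.702 + 1304×0.724 = 2534.8 tonne/day.
water fraction in L = 0.7184.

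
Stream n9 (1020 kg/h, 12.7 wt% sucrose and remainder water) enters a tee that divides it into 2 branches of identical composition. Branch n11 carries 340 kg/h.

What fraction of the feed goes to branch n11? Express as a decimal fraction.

0.333

Fraction to n11 = 340/1020 = 0.3333.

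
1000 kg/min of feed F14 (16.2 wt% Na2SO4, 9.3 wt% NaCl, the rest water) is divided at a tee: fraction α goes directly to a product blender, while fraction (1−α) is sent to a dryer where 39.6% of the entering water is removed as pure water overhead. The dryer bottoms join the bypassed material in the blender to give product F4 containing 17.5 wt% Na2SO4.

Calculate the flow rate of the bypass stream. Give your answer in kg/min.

All 1000×0.162 = 162 kg/min of Na2SO4 reaches F4, so F4 = 162/0.175 = 925.71 kg/min and vapour = 74.286 kg/min.
The evaporator receives (1−α)·1000 of feed at 0.745 water and removes 0.396 of that water:
0.396×0.745×(1−α)×1000 = 74.286
(1−α) = 74.286/295.02 = 0.2518;  α = 0.7482.
Bypass flow = 0.7482×1000 = 748.2 kg/min.

748.2 kg/min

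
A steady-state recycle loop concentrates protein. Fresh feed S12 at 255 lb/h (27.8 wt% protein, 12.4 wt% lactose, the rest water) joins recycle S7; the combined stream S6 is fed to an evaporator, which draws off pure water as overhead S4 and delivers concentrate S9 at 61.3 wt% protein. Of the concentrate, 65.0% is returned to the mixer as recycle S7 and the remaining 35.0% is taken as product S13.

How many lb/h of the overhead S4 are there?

139.4 lb/h

Overall protein balance (none leaves overhead): protein in fresh feed = protein in product, i.e. 255×0.278 = (1−0.650)·S9·0.613.
S9 = 70.89/(0.613×0.350) = 330.41 lb/h.
Recycle S7 = 0.650×330.41 = 214.77 lb/h.
Combined feed S6 = 255 + 214.77 = 469.77 lb/h.
Overhead S4 = S6 − S9 = 469.77 − 330.41 = 139.36 lb/h.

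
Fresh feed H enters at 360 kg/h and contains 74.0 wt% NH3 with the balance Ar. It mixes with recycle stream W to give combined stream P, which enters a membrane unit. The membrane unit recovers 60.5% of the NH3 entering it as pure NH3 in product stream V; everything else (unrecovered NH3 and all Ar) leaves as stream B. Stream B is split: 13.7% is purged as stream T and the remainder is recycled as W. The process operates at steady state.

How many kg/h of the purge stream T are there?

115.5 kg/h

Ar enters only via H and leaves only via the purge: 360×0.260 = 0.137×(Ar in B), and the membrane unit passes all Ar, so Ar in P = Ar in B = 683.21 kg/h.
NH3 in P: m_A = 360×0.740 + (1−0.137)·(1−0.605)·m_A, so m_A = 266.4/0.6591 = 404.18 kg/h.
B = (1−0.605)×404.18 + 683.21 = 842.86 kg/h.
Purge T = 0.137×842.86 = 115.47 kg/h.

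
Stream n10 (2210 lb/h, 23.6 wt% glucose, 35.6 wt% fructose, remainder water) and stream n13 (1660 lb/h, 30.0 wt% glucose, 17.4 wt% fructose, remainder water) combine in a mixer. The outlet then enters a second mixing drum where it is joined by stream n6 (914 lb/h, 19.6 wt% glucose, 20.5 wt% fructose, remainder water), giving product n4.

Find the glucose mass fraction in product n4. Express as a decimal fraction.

0.251

Overall, product flow = 4784 lb/h.
glucose in = 2210×0.236 + 1660×0.300 + 914×0.196 = 1198.7 lb/h.
glucose fraction in n4 = 0.251.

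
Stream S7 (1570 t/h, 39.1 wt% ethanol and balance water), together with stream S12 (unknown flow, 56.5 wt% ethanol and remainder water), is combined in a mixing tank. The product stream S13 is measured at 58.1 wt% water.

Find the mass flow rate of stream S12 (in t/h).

Let S12 be the unknown flow. Total out = 1570 + S12.
water balance: 956.13 + 0.435·S12 = 0.581·(1570 + S12)
(0.435 − 0.581)·S12 = 0.581×1570 − 956.13 = -43.96
S12 = -43.96 / -0.146 = 301.1 t/h

301.1 t/h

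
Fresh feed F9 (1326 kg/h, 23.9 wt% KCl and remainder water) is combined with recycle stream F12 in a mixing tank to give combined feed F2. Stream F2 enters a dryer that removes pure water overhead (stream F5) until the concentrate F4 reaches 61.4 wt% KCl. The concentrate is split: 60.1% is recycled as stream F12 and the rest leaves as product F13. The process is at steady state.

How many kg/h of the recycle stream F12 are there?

777.5 kg/h

Overall KCl balance (none leaves overhead): KCl in fresh feed = KCl in product, i.e. 1326×0.239 = (1−0.601)·F4·0.614.
F4 = 316.91/(0.614×0.399) = 1293.6 kg/h.
Recycle F12 = 0.601×1293.6 = 777.45 kg/h.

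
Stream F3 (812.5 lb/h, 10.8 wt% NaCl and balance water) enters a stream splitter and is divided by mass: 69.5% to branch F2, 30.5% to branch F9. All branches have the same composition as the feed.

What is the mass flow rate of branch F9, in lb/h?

247.8 lb/h

Branch F9 flow = 0.305×812.5 = 247.81 lb/h.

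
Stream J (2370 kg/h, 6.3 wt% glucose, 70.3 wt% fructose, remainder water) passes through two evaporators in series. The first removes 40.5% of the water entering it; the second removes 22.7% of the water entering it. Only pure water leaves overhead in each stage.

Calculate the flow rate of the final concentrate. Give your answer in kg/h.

water in feed = 2370×0.234 = 554.58 kg/h.
After stage 1: water left = (1−0.405)×554.58 = 329.98; stream total = 2145.4 kg/h.
After stage 2: water left = (1−0.227)×329.98 = 255.07; final concentrate = 2070.5 kg/h.

2070 kg/h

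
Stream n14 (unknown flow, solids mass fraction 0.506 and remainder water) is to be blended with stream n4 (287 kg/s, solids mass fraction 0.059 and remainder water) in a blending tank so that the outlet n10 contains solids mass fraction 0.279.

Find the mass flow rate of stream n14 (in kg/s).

278.1 kg/s

Let n14 be the unknown flow. Total out = 287 + n14.
solids balance: 16.933 + 0.506·n14 = 0.279·(287 + n14)
(0.506 − 0.279)·n14 = 0.279×287 − 16.933 = 63.14
n14 = 63.14 / 0.227 = 278.15 kg/s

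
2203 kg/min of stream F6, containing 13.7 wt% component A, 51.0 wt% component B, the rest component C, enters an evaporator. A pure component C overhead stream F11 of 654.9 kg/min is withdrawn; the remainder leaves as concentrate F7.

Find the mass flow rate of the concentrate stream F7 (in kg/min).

1548 kg/min

Concentrate = 2203 − 654.9 = 1548.1 kg/min.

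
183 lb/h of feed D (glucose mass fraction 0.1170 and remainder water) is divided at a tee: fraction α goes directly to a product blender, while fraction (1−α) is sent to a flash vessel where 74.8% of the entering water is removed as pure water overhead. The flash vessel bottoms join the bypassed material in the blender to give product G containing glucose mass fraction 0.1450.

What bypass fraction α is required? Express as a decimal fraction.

All 183×0.117 = 21.411 lb/h of glucose reaches G, so G = 21.411/0.145 = 147.66 lb/h and vapour = 35.338 lb/h.
The evaporator receives (1−α)·183 of feed at 0.883 water and removes 0.748 of that water:
0.748×0.883×(1−α)×183 = 35.338
(1−α) = 35.338/120.87 = 0.2924;  α = 0.7076.

0.708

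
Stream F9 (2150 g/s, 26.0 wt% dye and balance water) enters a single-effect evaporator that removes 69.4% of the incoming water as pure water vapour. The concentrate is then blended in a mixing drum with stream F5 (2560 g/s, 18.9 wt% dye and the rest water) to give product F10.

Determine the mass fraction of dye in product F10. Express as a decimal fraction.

0.289

Vapour removed = 0.694×0.740×2150 = 1104.2 g/s; concentrate = 1045.8 g/s.
dye reaching the mixer = 559 (from concentrate) + 2560×0.189 = 1042.8 g/s.
Product flow = 1045.8 + 2560 = 3605.8 g/s; dye fraction = 0.289.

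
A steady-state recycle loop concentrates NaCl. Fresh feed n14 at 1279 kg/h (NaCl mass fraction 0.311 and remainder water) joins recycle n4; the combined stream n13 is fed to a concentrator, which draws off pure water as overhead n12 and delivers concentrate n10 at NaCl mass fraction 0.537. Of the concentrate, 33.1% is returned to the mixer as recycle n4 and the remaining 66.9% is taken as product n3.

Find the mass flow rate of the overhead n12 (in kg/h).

Overall NaCl balance (none leaves overhead): NaCl in fresh feed = NaCl in product, i.e. 1279×0.311 = (1−0.331)·n10·0.537.
n10 = 397.77/(0.537×0.669) = 1107.2 kg/h.
Recycle n4 = 0.331×1107.2 = 366.49 kg/h.
Combined feed n13 = 1279 + 366.49 = 1645.5 kg/h.
Overhead n12 = n13 − n10 = 1645.5 − 1107.2 = 538.28 kg/h.

538.3 kg/h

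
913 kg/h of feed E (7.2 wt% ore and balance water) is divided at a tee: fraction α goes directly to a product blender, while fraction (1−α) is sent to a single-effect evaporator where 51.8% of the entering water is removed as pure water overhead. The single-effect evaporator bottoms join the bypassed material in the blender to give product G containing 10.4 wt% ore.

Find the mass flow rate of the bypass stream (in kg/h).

All 913×0.072 = 65.736 kg/h of ore reaches G, so G = 65.736/0.104 = 632.08 kg/h and vapour = 280.92 kg/h.
The evaporator receives (1−α)·913 of feed at 0.928 water and removes 0.518 of that water:
0.518×0.928×(1−α)×913 = 280.92
(1−α) = 280.92/438.88 = 0.6401;  α = 0.3599.
Bypass flow = 0.3599×913 = 328.6 kg/h.

328.6 kg/h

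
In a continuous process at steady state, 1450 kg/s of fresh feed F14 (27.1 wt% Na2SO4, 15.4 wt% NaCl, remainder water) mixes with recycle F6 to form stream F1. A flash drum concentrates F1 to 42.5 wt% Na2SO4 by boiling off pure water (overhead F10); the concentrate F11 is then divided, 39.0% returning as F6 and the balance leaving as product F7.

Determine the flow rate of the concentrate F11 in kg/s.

1516 kg/s

Overall Na2SO4 balance (none leaves overhead): Na2SO4 in fresh feed = Na2SO4 in product, i.e. 1450×0.271 = (1−0.390)·F11·0.425.
F11 = 392.95/(0.425×0.610) = 1515.7 kg/s.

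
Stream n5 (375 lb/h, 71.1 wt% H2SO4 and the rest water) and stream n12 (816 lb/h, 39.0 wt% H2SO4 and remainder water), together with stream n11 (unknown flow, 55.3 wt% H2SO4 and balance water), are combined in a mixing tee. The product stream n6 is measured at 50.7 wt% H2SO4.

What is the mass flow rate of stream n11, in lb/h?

412.4 lb/h

Let n11 be the unknown flow. Total out = 1191 + n11.
H2SO4 balance: 584.87 + 0.553·n11 = 0.507·(1191 + n11)
(0.553 − 0.507)·n11 = 0.507×1191 − 584.87 = 18.972
n11 = 18.972 / 0.046 = 412.43 lb/h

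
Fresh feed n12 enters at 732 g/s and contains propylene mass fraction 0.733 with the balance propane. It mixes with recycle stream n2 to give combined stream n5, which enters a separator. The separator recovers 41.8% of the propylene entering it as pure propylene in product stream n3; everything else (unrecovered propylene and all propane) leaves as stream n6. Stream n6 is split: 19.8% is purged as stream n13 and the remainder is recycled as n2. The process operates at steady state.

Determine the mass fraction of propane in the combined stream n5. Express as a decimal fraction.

propane enters only via n12 and leaves only via the purge: 732×0.267 = 0.198×(propane in n6), and the separator passes all propane, so propane in n5 = propane in n6 = 987.09 g/s.
propylene in n5: m_A = 732×0.733 + (1−0.198)·(1−0.418)·m_A, so m_A = 536.56/0.5332 = 1006.2 g/s.
n5 = 1006.2 + 987.09 = 1993.3 g/s.
propane fraction in n5 = 987.09/1993.3 = 0.495.

0.495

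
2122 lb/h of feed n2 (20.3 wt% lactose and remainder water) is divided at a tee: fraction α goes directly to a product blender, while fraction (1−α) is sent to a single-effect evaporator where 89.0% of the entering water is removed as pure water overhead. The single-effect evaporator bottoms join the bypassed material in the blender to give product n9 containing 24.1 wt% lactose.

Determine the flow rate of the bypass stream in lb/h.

All 2122×0.203 = 430.77 lb/h of lactose reaches n9, so n9 = 430.77/0.241 = 1787.4 lb/h and vapour = 334.59 lb/h.
The evaporator receives (1−α)·2122 of feed at 0.797 water and removes 0.890 of that water:
0.890×0.797×(1−α)×2122 = 334.59
(1−α) = 334.59/1505.2 = 0.2223;  α = 0.7777.
Bypass flow = 0.7777×2122 = 1650.3 lb/h.

1650 lb/h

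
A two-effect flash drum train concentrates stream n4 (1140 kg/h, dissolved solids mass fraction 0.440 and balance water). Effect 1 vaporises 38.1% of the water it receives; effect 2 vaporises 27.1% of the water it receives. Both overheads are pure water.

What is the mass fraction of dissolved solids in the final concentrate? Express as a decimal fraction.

0.635

water in feed = 1140×0.560 = 638.4 kg/h.
After stage 1: water left = (1−0.381)×638.4 = 395.17; stream total = 896.77 kg/h.
After stage 2: water left = (1−0.271)×395.17 = 288.08; final concentrate = 789.68 kg/h.
dissolved solids fraction = 501.6/789.68 = 0.635.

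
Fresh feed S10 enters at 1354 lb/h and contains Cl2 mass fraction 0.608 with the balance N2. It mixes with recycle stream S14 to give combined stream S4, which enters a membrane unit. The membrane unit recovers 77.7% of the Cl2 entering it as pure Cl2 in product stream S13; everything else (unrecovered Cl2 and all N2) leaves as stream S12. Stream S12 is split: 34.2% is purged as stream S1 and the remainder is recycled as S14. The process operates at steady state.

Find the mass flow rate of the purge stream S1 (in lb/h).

604.3 lb/h

N2 enters only via S10 and leaves only via the purge: 1354×0.392 = 0.342×(N2 in S12), and the membrane unit passes all N2, so N2 in S4 = N2 in S12 = 1552 lb/h.
Cl2 in S4: m_A = 1354×0.608 + (1−0.342)·(1−0.777)·m_A, so m_A = 823.23/0.8533 = 964.8 lb/h.
S12 = (1−0.777)×964.8 + 1552 = 1767.1 lb/h.
Purge S1 = 0.342×1767.1 = 604.35 lb/h.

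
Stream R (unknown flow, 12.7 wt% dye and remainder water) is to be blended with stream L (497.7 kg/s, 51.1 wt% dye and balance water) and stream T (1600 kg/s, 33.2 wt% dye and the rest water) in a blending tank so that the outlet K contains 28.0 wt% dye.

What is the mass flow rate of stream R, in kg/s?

1295 kg/s

Let R be the unknown flow. Total out = 2097.7 + R.
dye balance: 785.52 + 0.127·R = 0.280·(2097.7 + R)
(0.127 − 0.280)·R = 0.280×2097.7 − 785.52 = -198.17
R = -198.17 / -0.153 = 1295.2 kg/s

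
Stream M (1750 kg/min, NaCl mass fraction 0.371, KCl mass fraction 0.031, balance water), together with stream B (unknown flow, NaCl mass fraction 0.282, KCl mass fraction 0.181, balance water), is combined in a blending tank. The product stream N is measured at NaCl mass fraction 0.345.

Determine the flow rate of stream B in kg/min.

Let B be the unknown flow. Total out = 1750 + B.
NaCl balance: 649.25 + 0.282·B = 0.345·(1750 + B)
(0.282 − 0.345)·B = 0.345×1750 − 649.25 = -45.5
B = -45.5 / -0.063 = 722.22 kg/min

722.2 kg/min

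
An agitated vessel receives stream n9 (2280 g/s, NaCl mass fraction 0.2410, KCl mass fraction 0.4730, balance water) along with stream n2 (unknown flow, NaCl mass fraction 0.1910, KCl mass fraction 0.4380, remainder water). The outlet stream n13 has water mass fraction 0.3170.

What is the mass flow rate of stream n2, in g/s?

1309 g/s

Let n2 be the unknown flow. Total out = 2280 + n2.
water balance: 652.08 + 0.371·n2 = 0.317·(2280 + n2)
(0.371 − 0.317)·n2 = 0.317×2280 − 652.08 = 70.68
n2 = 70.68 / 0.054 = 1308.9 g/s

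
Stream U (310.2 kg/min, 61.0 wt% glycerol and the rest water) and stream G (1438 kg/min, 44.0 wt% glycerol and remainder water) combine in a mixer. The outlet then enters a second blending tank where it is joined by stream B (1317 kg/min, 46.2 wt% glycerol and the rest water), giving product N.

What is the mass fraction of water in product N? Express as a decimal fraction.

Overall, product flow = 3065.2 kg/min.
water in = 310.2×0.390 + 1438×0.560 + 1317×0.538 = 1634.8 kg/min.
water fraction in N = 0.5333.

0.5333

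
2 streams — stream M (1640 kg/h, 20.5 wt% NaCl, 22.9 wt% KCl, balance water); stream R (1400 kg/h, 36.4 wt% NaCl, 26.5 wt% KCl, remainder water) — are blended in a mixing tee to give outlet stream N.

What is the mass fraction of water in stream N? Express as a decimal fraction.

0.476

Total flow out = 1640 + 1400 = 3040 kg/h.
water in = 1640×0.566 + 1400×0.371 = 1447.6 kg/h.
water mass fraction in N = 1447.6/3040 = 0.476.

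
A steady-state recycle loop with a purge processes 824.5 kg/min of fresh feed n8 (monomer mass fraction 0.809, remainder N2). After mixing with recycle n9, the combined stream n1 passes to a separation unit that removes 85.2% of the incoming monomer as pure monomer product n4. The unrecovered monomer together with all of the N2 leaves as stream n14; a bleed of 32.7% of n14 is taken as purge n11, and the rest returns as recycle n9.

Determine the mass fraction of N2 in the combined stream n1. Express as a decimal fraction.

0.394

N2 enters only via n8 and leaves only via the purge: 824.5×0.191 = 0.327×(N2 in n14), and the separation unit passes all N2, so N2 in n1 = N2 in n14 = 481.59 kg/min.
monomer in n1: m_A = 824.5×0.809 + (1−0.327)·(1−0.852)·m_A, so m_A = 667.02/0.9004 = 740.81 kg/min.
n1 = 740.81 + 481.59 = 1222.4 kg/min.
N2 fraction in n1 = 481.59/1222.4 = 0.394.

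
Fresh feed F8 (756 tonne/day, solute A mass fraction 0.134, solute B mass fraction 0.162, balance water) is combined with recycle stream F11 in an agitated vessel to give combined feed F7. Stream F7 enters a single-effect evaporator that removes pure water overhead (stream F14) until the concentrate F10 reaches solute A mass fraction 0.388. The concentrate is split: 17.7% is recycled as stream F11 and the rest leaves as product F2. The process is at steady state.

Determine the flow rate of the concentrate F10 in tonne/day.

Overall solute A balance (none leaves overhead): solute A in fresh feed = solute A in product, i.e. 756×0.134 = (1−0.177)·F10·0.388.
F10 = 101.3/(0.388×0.823) = 317.25 tonne/day.

317.2 tonne/day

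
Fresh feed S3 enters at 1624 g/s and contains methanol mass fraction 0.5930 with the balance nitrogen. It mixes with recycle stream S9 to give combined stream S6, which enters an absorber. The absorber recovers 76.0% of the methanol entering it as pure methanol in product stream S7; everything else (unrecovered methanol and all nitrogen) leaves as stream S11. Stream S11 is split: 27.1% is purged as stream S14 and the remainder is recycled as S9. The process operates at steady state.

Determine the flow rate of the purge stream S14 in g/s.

736.9 g/s

nitrogen enters only via S3 and leaves only via the purge: 1624×0.407 = 0.271×(nitrogen in S11), and the absorber passes all nitrogen, so nitrogen in S6 = nitrogen in S11 = 2439 g/s.
methanol in S6: m_A = 1624×0.593 + (1−0.271)·(1−0.760)·m_A, so m_A = 963.03/0.8250 = 1167.3 g/s.
S11 = (1−0.760)×1167.3 + 2439 = 2719.1 g/s.
Purge S14 = 0.271×2719.1 = 736.89 g/s.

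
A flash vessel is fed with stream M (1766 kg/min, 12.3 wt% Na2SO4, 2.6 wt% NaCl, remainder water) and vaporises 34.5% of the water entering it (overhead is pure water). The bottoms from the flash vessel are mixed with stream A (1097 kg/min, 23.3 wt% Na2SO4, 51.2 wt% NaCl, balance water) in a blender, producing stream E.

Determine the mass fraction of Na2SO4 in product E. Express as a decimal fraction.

Vapour removed = 0.345×0.851×1766 = 518.49 kg/min; concentrate = 1247.5 kg/min.
Na2SO4 reaching the mixer = 217.22 (from concentrate) + 1097×0.233 = 472.82 kg/min.
Product flow = 1247.5 + 1097 = 2344.5 kg/min; Na2SO4 fraction = 0.202.

0.202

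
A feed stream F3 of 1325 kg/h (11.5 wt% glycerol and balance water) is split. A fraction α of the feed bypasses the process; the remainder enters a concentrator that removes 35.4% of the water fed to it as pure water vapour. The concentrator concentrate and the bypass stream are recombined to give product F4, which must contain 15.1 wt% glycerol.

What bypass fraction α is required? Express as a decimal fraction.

All 1325×0.115 = 152.38 kg/h of glycerol reaches F4, so F4 = 152.38/0.151 = 1009.1 kg/h and vapour = 315.89 kg/h.
The evaporator receives (1−α)·1325 of feed at 0.885 water and removes 0.354 of that water:
0.354×0.885×(1−α)×1325 = 315.89
(1−α) = 315.89/415.11 = 0.7610;  α = 0.2390.

0.239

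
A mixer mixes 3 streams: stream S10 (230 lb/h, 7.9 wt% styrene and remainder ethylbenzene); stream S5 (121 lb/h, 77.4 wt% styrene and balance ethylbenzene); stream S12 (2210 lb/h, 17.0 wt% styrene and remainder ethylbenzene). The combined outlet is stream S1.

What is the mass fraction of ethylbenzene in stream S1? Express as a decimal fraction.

Total flow out = 230 + 121 + 2210 = 2561 lb/h.
ethylbenzene in = 230×0.921 + 121×0.226 + 2210×0.830 = 2073.5 lb/h.
ethylbenzene mass fraction in S1 = 2073.5/2561 = 0.810.

0.810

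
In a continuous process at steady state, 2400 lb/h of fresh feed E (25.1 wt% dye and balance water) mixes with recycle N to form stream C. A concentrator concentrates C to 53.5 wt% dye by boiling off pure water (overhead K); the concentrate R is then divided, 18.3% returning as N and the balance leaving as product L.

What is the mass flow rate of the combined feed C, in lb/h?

Overall dye balance (none leaves overhead): dye in fresh feed = dye in product, i.e. 2400×0.251 = (1−0.183)·R·0.535.
R = 602.4/(0.535×0.817) = 1378.2 lb/h.
Recycle N = 0.183×1378.2 = 252.21 lb/h.
Combined feed C = 2400 + 252.21 = 2652.2 lb/h.

2652 lb/h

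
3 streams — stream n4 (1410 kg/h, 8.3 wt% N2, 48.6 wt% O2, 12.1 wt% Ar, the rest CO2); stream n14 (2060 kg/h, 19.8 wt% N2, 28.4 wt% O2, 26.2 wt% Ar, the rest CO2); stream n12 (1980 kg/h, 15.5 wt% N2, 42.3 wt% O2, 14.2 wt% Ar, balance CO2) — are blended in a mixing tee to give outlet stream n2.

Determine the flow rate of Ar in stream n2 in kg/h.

Ar out = Ar in = 1410×0.121 + 2060×0.262 + 1980×0.142 = 991.49 kg/h.

991.5 kg/h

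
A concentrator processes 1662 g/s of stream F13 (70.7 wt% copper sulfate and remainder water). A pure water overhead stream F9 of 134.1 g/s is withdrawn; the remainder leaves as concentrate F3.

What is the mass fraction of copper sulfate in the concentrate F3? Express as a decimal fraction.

copper sulfate is not removed: 1662×0.707 = 1175 g/s of copper sulfate enters F3.
Concentrate = 1662 − 134.1 = 1527.9 g/s.
Mass fraction = 1175/1527.9 = 0.769.

0.769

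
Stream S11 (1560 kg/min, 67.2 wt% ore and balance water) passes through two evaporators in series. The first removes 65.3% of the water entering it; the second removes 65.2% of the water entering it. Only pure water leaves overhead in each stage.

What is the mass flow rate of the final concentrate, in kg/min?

water in feed = 1560×0.328 = 511.68 kg/min.
After stage 1: water left = (1−0.653)×511.68 = 177.55; stream total = 1225.9 kg/min.
After stage 2: water left = (1−0.652)×177.55 = 61.788; final concentrate = 1110.1 kg/min.

1110 kg/min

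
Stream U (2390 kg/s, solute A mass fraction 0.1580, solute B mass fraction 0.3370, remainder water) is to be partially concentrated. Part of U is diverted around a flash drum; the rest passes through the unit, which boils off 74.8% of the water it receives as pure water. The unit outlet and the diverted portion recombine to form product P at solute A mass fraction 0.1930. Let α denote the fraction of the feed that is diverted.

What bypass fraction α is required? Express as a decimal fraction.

All 2390×0.158 = 377.62 kg/s of solute A reaches P, so P = 377.62/0.193 = 1956.6 kg/s and vapour = 433.42 kg/s.
The evaporator receives (1−α)·2390 of feed at 0.505 water and removes 0.748 of that water:
0.748×0.505×(1−α)×2390 = 433.42
(1−α) = 433.42/902.8 = 0.4801;  α = 0.5199.

0.520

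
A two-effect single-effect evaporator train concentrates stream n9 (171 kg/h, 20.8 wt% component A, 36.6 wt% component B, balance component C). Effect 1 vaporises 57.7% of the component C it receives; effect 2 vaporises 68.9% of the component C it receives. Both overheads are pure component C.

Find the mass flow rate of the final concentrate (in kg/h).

107.7 kg/h

component C in feed = 171×0.426 = 72.846 kg/h.
After stage 1: component C left = (1−0.577)×72.846 = 30.814; stream total = 128.97 kg/h.
After stage 2: component C left = (1−0.689)×30.814 = 9.5831; final concentrate = 107.74 kg/h.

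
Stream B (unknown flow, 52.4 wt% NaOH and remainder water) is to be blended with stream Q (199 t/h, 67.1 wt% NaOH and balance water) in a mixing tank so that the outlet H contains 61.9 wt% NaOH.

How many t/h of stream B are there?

108.9 t/h

Let B be the unknown flow. Total out = 199 + B.
NaOH balance: 133.53 + 0.524·B = 0.619·(199 + B)
(0.524 − 0.619)·B = 0.619×199 − 133.53 = -10.348
B = -10.348 / -0.095 = 108.93 t/h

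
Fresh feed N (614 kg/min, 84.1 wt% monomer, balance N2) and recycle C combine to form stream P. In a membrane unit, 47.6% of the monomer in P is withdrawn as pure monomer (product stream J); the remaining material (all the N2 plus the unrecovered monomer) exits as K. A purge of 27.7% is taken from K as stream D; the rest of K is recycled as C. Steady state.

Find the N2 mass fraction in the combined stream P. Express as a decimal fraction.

N2 enters only via N and leaves only via the purge: 614×0.159 = 0.277×(N2 in K), and the membrane unit passes all N2, so N2 in P = N2 in K = 352.44 kg/min.
monomer in P: m_A = 614×0.841 + (1−0.277)·(1−0.476)·m_A, so m_A = 516.37/0.6211 = 831.32 kg/min.
P = 831.32 + 352.44 = 1183.8 kg/min.
N2 fraction in P = 352.44/1183.8 = 0.2977.

0.2977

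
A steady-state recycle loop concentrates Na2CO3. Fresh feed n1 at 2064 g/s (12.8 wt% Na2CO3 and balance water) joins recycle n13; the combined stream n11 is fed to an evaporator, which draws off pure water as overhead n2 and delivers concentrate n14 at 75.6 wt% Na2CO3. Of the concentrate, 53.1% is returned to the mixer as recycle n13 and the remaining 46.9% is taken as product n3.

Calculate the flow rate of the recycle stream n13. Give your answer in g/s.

395.7 g/s

Overall Na2CO3 balance (none leaves overhead): Na2CO3 in fresh feed = Na2CO3 in product, i.e. 2064×0.128 = (1−0.531)·n14·0.756.
n14 = 264.19/(0.756×0.469) = 745.12 g/s.
Recycle n13 = 0.531×745.12 = 395.66 g/s.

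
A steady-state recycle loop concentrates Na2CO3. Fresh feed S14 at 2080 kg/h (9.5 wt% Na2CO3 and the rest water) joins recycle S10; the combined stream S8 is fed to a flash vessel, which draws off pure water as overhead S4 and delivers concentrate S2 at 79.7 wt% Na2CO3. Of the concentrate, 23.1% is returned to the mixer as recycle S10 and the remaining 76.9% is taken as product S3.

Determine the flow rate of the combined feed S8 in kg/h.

2154 kg/h

Overall Na2CO3 balance (none leaves overhead): Na2CO3 in fresh feed = Na2CO3 in product, i.e. 2080×0.095 = (1−0.231)·S2·0.797.
S2 = 197.6/(0.797×0.769) = 322.41 kg/h.
Recycle S10 = 0.231×322.41 = 74.476 kg/h.
Combined feed S8 = 2080 + 74.476 = 2154.5 kg/h.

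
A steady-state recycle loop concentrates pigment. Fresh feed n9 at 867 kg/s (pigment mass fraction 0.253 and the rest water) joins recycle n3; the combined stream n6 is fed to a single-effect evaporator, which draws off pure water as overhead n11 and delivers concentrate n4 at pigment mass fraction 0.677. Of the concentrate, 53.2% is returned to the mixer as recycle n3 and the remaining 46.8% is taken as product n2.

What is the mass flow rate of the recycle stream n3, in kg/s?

Overall pigment balance (none leaves overhead): pigment in fresh feed = pigment in product, i.e. 867×0.253 = (1−0.532)·n4·0.677.
n4 = 219.35/(0.677×0.468) = 692.32 kg/s.
Recycle n3 = 0.532×692.32 = 368.31 kg/s.

368.3 kg/s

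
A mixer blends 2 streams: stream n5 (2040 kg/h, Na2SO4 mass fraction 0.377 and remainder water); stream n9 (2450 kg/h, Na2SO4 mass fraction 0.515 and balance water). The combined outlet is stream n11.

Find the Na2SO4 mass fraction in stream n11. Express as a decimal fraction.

Total flow out = 2040 + 2450 = 4490 kg/h.
Na2SO4 in = 2040×0.377 + 2450×0.515 = 2030.8 kg/h.
Na2SO4 mass fraction in n11 = 2030.8/4490 = 0.452.

0.452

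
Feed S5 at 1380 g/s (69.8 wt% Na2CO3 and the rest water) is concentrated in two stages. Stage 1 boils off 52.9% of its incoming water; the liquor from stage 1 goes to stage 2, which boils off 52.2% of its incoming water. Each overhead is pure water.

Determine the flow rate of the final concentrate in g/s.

1057 g/s

water in feed = 1380×0.302 = 416.76 g/s.
After stage 1: water left = (1−0.529)×416.76 = 196.29; stream total = 1159.5 g/s.
After stage 2: water left = (1−0.522)×196.29 = 93.829; final concentrate = 1057.1 g/s.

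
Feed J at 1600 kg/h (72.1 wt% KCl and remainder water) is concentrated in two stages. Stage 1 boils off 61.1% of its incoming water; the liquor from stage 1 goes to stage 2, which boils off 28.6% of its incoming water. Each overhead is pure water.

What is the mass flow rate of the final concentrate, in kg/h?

water in feed = 1600×0.279 = 446.4 kg/h.
After stage 1: water left = (1−0.611)×446.4 = 173.65; stream total = 1327.2 kg/h.
After stage 2: water left = (1−0.286)×173.65 = 123.99; final concentrate = 1277.6 kg/h.

1278 kg/h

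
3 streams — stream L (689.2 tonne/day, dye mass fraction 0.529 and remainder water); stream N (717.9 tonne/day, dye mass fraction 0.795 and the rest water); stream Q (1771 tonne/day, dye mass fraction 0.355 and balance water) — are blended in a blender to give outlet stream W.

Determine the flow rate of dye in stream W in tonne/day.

1564 tonne/day

dye out = dye in = 689.2×0.529 + 717.9×0.795 + 1771×0.355 = 1564 tonne/day.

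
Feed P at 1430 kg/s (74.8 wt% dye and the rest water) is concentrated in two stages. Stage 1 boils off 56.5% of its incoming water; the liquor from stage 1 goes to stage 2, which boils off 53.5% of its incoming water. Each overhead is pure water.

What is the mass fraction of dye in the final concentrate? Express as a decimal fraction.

0.936

water in feed = 1430×0.252 = 360.36 kg/s.
After stage 1: water left = (1−0.565)×360.36 = 156.76; stream total = 1226.4 kg/s.
After stage 2: water left = (1−0.535)×156.76 = 72.892; final concentrate = 1142.5 kg/s.
dye fraction = 1069.6/1142.5 = 0.936.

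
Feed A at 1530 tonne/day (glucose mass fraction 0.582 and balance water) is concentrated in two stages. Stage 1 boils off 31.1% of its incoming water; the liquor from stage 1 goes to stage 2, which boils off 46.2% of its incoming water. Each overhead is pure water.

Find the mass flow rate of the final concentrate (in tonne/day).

water in feed = 1530×0.418 = 639.54 tonne/day.
After stage 1: water left = (1−0.311)×639.54 = 440.64; stream total = 1331.1 tonne/day.
After stage 2: water left = (1−0.462)×440.64 = 237.07; final concentrate = 1127.5 tonne/day.

1128 tonne/day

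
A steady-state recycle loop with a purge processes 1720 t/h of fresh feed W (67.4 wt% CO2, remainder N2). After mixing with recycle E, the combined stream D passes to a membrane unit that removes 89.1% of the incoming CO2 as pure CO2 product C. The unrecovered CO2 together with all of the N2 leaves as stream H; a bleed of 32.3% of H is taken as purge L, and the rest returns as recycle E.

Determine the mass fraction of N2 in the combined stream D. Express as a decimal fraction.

0.581

N2 enters only via W and leaves only via the purge: 1720×0.326 = 0.323×(N2 in H), and the membrane unit passes all N2, so N2 in D = N2 in H = 1736 t/h.
CO2 in D: m_A = 1720×0.674 + (1−0.323)·(1−0.891)·m_A, so m_A = 1159.3/0.9262 = 1251.6 t/h.
D = 1251.6 + 1736 = 2987.6 t/h.
N2 fraction in D = 1736/2987.6 = 0.581.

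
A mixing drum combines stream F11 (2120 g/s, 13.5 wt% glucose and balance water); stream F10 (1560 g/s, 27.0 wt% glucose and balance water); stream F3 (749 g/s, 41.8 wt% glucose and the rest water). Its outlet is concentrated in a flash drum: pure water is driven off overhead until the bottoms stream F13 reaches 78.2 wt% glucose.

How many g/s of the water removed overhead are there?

3124 g/s

glucose entering = 2120×0.135 + 1560×0.270 + 749×0.418 = 1020.5 g/s.
All glucose reports to F13, so F13 = 1020.5/0.782 = 1305 g/s.
Total feed = 4429 g/s; overhead = 4429 − 1305 = 3124 g/s.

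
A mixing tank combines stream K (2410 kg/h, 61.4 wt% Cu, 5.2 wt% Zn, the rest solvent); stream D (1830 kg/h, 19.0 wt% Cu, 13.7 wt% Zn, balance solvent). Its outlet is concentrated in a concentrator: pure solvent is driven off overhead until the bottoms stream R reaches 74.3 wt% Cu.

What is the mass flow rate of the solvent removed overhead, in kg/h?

Cu entering = 2410×0.614 + 1830×0.190 = 1827.4 kg/h.
All Cu reports to R, so R = 1827.4/0.743 = 2459.5 kg/h.
Total feed = 4240 kg/h; overhead = 4240 − 2459.5 = 1780.5 kg/h.

1780 kg/h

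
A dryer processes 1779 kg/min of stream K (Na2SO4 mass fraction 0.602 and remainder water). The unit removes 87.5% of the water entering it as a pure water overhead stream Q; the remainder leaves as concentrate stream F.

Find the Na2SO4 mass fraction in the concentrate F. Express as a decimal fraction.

Na2SO4 is not removed: 1779×0.602 = 1071 kg/min of Na2SO4 enters F.
water entering = 1779×0.398 = 708.04 kg/min; overhead removed = 0.875×708.04 = 619.54 kg/min.
Concentrate = 1779 − 619.54 = 1159.5 kg/min.
Mass fraction = 1071/1159.5 = 0.924.

0.924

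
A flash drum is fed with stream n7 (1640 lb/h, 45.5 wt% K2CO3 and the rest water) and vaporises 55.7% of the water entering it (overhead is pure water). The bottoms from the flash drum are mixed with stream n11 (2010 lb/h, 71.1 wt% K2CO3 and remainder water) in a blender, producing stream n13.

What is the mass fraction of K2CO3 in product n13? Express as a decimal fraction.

Vapour removed = 0.557×0.545×1640 = 497.85 lb/h; concentrate = 1142.2 lb/h.
K2CO3 reaching the mixer = 746.2 (from concentrate) + 2010×0.711 = 2175.3 lb/h.
Product flow = 1142.2 + 2010 = 3152.2 lb/h; K2CO3 fraction = 0.690.

0.690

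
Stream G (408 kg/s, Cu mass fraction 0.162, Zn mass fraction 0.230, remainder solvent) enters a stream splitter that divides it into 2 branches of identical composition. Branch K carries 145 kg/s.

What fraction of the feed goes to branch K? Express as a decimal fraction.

Fraction to K = 145/408 = 0.3554.

0.355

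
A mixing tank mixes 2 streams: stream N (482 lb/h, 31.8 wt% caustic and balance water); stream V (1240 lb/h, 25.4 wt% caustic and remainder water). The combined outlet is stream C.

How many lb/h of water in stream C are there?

1254 lb/h

water out = water in = 482×0.682 + 1240×0.746 = 1253.8 lb/h.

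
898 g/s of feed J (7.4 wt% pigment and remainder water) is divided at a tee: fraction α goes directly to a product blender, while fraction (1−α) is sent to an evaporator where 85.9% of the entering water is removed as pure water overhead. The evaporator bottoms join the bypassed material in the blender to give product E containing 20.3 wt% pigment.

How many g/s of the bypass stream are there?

180.6 g/s

All 898×0.074 = 66.452 g/s of pigment reaches E, so E = 66.452/0.203 = 327.35 g/s and vapour = 570.65 g/s.
The evaporator receives (1−α)·898 of feed at 0.926 water and removes 0.859 of that water:
0.859×0.926×(1−α)×898 = 570.65
(1−α) = 570.65/714.3 = 0.7989;  α = 0.2011.
Bypass flow = 0.2011×898 = 180.59 g/s.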